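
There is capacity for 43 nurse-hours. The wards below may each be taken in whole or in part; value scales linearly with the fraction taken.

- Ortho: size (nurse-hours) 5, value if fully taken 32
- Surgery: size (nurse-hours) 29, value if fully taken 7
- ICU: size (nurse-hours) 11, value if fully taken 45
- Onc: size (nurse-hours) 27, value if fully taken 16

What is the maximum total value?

93

Sort by value density: Ortho 32/5≈6.4, ICU 45/11≈4.09, Onc 16/27≈0.593, Surgery 7/29≈0.241.
Ortho: take in full, 5 nurse-hours for value 32 → 38 left.
Take all of ICU (11 nurse-hours, value 45) → 27 nurse-hours left.
Take all of Onc (27 nurse-hours, value 16) → 0 nurse-hours left.
Total value = 93.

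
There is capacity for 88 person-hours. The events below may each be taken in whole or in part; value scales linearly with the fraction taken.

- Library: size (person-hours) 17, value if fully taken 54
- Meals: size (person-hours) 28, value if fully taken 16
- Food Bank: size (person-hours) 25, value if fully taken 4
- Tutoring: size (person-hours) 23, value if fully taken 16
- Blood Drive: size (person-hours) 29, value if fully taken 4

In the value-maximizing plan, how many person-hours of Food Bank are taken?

20

Rank by value-to-size ratio: Library 54/17≈3.18, Tutoring 16/23≈0.696, Meals 16/28≈0.571, Food Bank 4/25≈0.16, Blood Drive 4/29≈0.138.
Take all of Library (17 person-hours, value 54) → 71 person-hours left.
Take all of Tutoring (23 person-hours, value 16) → 48 person-hours left.
Meals: take in full, 28 person-hours for value 16 → 20 left.
Only 20 person-hours remain; take 20/25 of Food Bank for value 4×20/25 = 3.2.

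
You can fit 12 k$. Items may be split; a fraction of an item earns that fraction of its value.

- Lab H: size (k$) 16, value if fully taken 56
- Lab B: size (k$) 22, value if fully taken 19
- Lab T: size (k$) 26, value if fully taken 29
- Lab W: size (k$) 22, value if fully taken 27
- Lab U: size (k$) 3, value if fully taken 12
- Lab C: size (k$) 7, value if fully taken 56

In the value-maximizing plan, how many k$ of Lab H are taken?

2

Sort by value density: Lab C 56/7≈8, Lab U 12/3≈4, Lab H 56/16≈3.5, Lab W 27/22≈1.23, Lab T 29/26≈1.12, Lab B 19/22≈0.864.
Take all of Lab C (7 k$, value 56) ; 5 k$ left.
Lab U: take in full, 3 k$ for value 12 ; 2 left.
2 k$ left: a 2/16 share of Lab H gives 56×2/16 = 7.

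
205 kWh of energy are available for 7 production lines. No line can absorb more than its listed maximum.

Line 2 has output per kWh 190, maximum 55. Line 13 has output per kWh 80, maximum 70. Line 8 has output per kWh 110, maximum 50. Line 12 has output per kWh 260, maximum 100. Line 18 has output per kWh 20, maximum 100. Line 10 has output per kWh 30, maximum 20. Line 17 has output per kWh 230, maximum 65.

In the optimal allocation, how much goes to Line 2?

40

Highest output per kWh first: Line 12 260 > Line 17 230 > Line 2 190 > Line 8 110 > Line 13 80 > Line 10 30 > Line 18 20.
Line 12: +100 to 100 (cap) — 105 left.
Line 17 takes 65 to reach its cap of 65 — 40 left.
Only 40 left; Line 2 takes them to reach 40.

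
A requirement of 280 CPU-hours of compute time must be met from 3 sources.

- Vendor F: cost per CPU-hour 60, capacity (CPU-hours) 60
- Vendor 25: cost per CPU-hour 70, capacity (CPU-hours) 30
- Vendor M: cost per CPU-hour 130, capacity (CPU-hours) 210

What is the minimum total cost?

Use sources in increasing cost order.
Vendor F (60): use full 60 → 220 CPU-hours to go.
Take 30 from Vendor 25 at 70 → need 190 more.
Vendor M at 130: take 190 of its 210 → requirement met.
Cost = 60×60 + 30×70 + 190×130 = 30400.

30400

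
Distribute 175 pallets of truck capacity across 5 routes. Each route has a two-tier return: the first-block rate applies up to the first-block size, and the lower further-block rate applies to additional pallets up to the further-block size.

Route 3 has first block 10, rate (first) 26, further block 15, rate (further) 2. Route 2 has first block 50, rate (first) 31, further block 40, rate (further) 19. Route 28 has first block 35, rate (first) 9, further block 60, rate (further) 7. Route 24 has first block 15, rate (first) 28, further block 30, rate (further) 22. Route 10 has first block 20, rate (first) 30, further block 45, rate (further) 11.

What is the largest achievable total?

Rank every tier by rate: Route 2/T1 31 > Route 10/T1 30 > Route 24/T1 28 > Route 3/T1 26 > Route 24/T2 22 > Route 2/T2 19 > Route 10/T2 11 > Route 28/T1 9 > Route 28/T2 7 > Route 3/T2 2.
Fill Route 2 T1 block (50 at 31) — 125 left.
Route 10 T1 at 30: fill all 20 — 105 left.
Route 24/T1 (28): +15 — 90 left.
Route 3 T1 at 26: fill all 10 — 80 left.
Fill Route 24 T2 block (30 at 22) — 50 left.
Route 2/T2 (19): +40 — 10 left.
10 remain; put them into Route 10 T2 at 11.
Total = 31×50 + 30×20 + 28×15 + 26×10 + 22×30 + 19×40 + 11×10 = 4360.

4360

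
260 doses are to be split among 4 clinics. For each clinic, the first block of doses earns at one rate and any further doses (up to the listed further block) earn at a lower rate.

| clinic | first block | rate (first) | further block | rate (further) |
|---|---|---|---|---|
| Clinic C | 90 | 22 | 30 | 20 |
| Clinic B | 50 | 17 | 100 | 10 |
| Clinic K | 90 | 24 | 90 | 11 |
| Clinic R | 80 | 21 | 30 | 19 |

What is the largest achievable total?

5820

Rank every tier by rate: Clinic K/tier1 24 > Clinic C/tier1 22 > Clinic R/tier1 21 > Clinic C/tier2 20 > Clinic R/tier2 19 > Clinic B/tier1 17 > Clinic K/tier2 11 > Clinic B/tier2 10.
Clinic K/tier1 (24): +90 — 170 left.
Fill Clinic C tier1 block (90 at 22) — 80 left.
Clinic R/tier1 (21): +80 — 0 left.
Total = 24×90 + 22×90 + 21×80 = 5820.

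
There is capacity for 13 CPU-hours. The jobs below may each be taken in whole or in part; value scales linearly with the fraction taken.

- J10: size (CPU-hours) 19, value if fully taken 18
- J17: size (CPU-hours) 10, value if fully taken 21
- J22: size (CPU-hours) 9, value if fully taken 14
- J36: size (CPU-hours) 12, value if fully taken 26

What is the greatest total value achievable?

28.1

Best value per unit of size first: J36 26/12≈2.17, J17 21/10≈2.1, J22 14/9≈1.56, J10 18/19≈0.947.
J36: take in full, 12 CPU-hours for value 26 → 1 left.
Only 1 CPU-hours remain; take 1/10 of J17 for value 21×1/10 = 2.1.
Total value = 28.1.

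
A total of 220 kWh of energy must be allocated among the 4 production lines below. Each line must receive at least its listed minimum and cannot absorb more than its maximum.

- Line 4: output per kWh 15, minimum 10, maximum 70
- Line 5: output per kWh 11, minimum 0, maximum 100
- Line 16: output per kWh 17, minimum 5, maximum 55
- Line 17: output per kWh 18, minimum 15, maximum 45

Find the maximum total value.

Meeting every minimum uses 10+0+5+15 = 30 kWh, leaving 190.
Order the production lines by output per kWh: Line 17 18 > Line 16 17 > Line 4 15 > Line 5 11.
Give Line 17 30 more to hit its cap of 45 ; 160 left.
Line 16 takes 50 more to reach its cap of 55 ; 110 left.
Line 4 takes 60 more to reach its cap of 70 ; 50 left.
Only 50 left; Line 5 takes them to reach 50.
Total = 15×70 + 11×50 + 17×55 + 18×45 = 3345.

3345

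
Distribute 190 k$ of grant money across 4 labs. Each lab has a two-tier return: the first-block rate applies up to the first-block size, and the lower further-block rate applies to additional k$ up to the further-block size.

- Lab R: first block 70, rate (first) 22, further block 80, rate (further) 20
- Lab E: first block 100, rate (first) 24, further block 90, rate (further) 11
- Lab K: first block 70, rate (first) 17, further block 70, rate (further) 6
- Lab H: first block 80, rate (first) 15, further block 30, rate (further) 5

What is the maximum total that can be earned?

Treat each block as its own option and order by rate: Lab E/T1 24 > Lab R/T1 22 > Lab R/T2 20 > Lab K/T1 17 > Lab H/T1 15 > Lab E/T2 11 > Lab K/T2 6 > Lab H/T2 5.
Lab E T1 at 24: fill all 100 → 90 left.
Lab R/T1 (22): +70 → 20 left.
20 remain; put them into Lab R T2 at 20.
Total = 24×100 + 22×70 + 20×20 = 4340.

4340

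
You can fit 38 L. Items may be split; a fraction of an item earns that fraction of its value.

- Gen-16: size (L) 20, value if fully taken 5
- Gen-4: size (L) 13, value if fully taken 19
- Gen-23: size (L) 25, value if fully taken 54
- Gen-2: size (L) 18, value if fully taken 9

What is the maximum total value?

73

Rank by value-to-size ratio: Gen-23 54/25≈2.16, Gen-4 19/13≈1.46, Gen-2 9/18≈0.5, Gen-16 5/20≈0.25.
Gen-23: take in full, 25 L for value 54 → 13 left.
Take all of Gen-4 (13 L, value 19) → 0 L left.
Total value = 73.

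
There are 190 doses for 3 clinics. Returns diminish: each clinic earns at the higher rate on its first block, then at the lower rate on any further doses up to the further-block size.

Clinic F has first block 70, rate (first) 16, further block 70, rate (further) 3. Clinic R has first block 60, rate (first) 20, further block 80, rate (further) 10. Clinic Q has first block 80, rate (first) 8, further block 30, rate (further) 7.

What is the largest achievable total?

Treat each block as its own option and order by rate: Clinic R/first 20 > Clinic F/first 16 > Clinic R/second 10 > Clinic Q/first 8 > Clinic Q/second 7 > Clinic F/second 3.
Clinic R first at 20: fill all 60 ; 130 left.
Fill Clinic F first block (70 at 16) ; 60 left.
Clinic R second at 10: only 60 left, fill 60.
Total = 20×60 + 16×70 + 10×60 = 2920.

2920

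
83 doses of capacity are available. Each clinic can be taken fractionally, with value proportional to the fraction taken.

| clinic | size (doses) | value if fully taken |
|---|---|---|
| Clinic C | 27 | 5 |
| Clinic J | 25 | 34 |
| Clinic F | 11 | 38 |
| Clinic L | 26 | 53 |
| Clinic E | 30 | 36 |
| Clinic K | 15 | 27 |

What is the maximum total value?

159.2

Sort by value density: Clinic F 38/11≈3.45, Clinic L 53/26≈2.04, Clinic K 27/15≈1.8, Clinic J 34/25≈1.36, Clinic E 36/30≈1.2, Clinic C 5/27≈0.185.
All 11 doses of Clinic F fit (value 38) ; 72 remain.
Clinic L: take in full, 26 doses for value 53 ; 46 left.
Take all of Clinic K (15 doses, value 27) ; 31 doses left.
Take all of Clinic J (25 doses, value 34) ; 6 doses left.
Only 6 doses remain; take 6/30 of Clinic E for value 36×6/30 = 7.2.
Total value = 159.2.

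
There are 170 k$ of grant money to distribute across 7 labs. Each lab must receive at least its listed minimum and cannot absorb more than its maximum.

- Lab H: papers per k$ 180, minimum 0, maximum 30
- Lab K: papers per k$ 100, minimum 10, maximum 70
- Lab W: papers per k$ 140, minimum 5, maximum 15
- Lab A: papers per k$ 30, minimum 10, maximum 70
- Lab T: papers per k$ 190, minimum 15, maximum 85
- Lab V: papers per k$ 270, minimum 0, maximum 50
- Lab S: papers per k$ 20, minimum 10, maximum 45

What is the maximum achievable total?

31850

Meeting every minimum uses 0+10+5+10+15+0+10 = 50 k$, leaving 120.
Rank by papers per k$: Lab V 270 > Lab T 190 > Lab H 180 > Lab W 140 > Lab K 100 > Lab A 30 > Lab S 20.
Lab V: +50 to 50 (cap) → 70 left.
Lab T: +70 to 85 (cap) → 0 left.
Total = 100×10 + 140×5 + 30×10 + 190×85 + 270×50 + 20×10 = 31850.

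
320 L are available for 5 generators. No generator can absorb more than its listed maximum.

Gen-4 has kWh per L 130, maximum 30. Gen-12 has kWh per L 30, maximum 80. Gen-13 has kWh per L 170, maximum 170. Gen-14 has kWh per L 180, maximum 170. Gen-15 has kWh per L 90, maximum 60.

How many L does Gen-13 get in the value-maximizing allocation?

150

Rank by kWh per L: Gen-14 180 > Gen-13 170 > Gen-4 130 > Gen-15 90 > Gen-12 30.
Gen-14: +170 to 170 (cap) ; 150 left.
Gen-13: +150 (room for 170) → 150. Pool exhausted.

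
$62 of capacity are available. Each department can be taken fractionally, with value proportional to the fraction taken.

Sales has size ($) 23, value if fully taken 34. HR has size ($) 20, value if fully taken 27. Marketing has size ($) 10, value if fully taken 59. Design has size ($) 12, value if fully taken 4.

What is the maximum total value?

123

Sort by value density: Marketing 59/10≈5.9, Sales 34/23≈1.48, HR 27/20≈1.35, Design 4/12≈0.333.
Take all of Marketing (10 $, value 59) ; 52 $ left.
Sales: take in full, 23 $ for value 34 ; 29 left.
Take all of HR (20 $, value 27) ; 9 $ left.
9 $ left: a 9/12 share of Design gives 4×9/12 = 3.
Total value = 123.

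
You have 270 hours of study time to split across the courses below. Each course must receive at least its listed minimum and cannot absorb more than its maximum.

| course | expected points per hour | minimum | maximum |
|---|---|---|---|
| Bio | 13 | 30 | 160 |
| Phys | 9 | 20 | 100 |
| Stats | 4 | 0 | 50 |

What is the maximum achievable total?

Meeting every minimum uses 30+20+0 = 50 hours, leaving 220.
Highest expected points per hour first: Bio 13 > Phys 9 > Stats 4.
Bio: +130 to 160 (cap) — 90 left.
Give Phys 80 more to hit its cap of 100 — 10 left.
Stats: +10 (room for 50) → 10. Pool exhausted.
Total = 13×160 + 9×100 + 4×10 = 3020.

3020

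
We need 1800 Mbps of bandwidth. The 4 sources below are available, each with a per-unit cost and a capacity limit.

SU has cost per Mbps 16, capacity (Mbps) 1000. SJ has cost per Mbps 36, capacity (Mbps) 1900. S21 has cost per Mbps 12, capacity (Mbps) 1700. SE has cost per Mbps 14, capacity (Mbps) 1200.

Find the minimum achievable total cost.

21800

Fill from the cheapest source first.
S21 (12): use full 1700 ; 100 Mbps to go.
Take 100 from SE at 14 to finish.
SU, SJ: unused.
Cost = 1700×12 + 100×14 = 21800.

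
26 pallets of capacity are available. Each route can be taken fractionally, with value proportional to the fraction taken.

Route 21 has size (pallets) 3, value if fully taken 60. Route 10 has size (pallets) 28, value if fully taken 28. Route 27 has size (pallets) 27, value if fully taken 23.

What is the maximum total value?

83

Best value per unit of size first: Route 21 60/3≈20, Route 10 28/28≈1, Route 27 23/27≈0.852.
Take all of Route 21 (3 pallets, value 60) → 23 pallets left.
Fill the last 23 pallets with part of Route 10: 23/28 of it earns 23.
Total value = 83.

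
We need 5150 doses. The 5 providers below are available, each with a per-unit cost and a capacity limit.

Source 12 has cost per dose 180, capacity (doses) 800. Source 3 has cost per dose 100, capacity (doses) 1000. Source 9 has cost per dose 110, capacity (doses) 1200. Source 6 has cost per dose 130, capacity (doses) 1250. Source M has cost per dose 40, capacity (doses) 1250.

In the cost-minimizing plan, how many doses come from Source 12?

Use providers in increasing cost order.
Take 1250 from Source M at 40 ; need 3900 more.
Take 1000 from Source 3 at 100 ; need 2900 more.
Source 9 at 110: take all 1200 doses ; 1700 still needed.
Take 1250 from Source 6 at 130 ; need 450 more.
Source 12 at 180: take 450 of its 800 ; requirement met.

450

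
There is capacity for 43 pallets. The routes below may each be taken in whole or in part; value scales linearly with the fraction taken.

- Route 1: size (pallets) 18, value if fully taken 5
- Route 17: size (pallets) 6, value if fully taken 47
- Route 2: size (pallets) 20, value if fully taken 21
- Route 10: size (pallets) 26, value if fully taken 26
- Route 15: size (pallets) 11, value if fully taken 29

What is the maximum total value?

Sort by value density: Route 17 47/6≈7.83, Route 15 29/11≈2.64, Route 2 21/20≈1.05, Route 10 26/26≈1, Route 1 5/18≈0.278.
Take all of Route 17 (6 pallets, value 47) — 37 pallets left.
Take all of Route 15 (11 pallets, value 29) — 26 pallets left.
Take all of Route 2 (20 pallets, value 21) — 6 pallets left.
Only 6 pallets remain; take 6/26 of Route 10 for value 26×6/26 = 6.
Total value = 103.

103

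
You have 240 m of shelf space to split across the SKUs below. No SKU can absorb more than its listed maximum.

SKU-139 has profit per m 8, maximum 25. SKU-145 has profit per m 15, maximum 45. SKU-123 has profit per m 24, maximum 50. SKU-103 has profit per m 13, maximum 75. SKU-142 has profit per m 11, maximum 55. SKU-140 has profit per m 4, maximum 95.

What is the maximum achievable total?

3575

Order the SKUs by profit per m: SKU-123 24 > SKU-145 15 > SKU-103 13 > SKU-142 11 > SKU-139 8 > SKU-140 4.
SKU-123: +50 to 50 (cap) — 190 left.
SKU-145: +45 to 45 (cap) — 145 left.
SKU-103: +75 to 75 (cap) — 70 left.
SKU-142 takes 55 to reach its cap of 55 — 15 left.
SKU-139 has room for 25 but only 15 remain, so it gets 15.
Total = 8×15 + 15×45 + 24×50 + 13×75 + 11×55 = 3575.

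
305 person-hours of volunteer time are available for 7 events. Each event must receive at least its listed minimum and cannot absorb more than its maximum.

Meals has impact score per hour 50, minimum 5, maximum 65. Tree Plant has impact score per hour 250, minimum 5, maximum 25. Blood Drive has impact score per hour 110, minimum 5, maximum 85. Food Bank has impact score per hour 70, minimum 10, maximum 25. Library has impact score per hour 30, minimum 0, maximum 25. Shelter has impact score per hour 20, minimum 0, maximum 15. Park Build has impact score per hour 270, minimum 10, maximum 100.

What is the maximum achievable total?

47750

Meeting every minimum uses 5+5+5+10+0+0+10 = 35 person-hours, leaving 270.
Rank by impact score per hour: Park Build 270 > Tree Plant 250 > Blood Drive 110 > Food Bank 70 > Meals 50 > Library 30 > Shelter 20.
Give Park Build 90 more to hit its cap of 100 → 180 left.
Tree Plant takes 20 more to reach its cap of 25 → 160 left.
Give Blood Drive 80 more to hit its cap of 85 → 80 left.
Food Bank: +15 to 25 (cap) → 65 left.
Meals takes 60 more to reach its cap of 65 → 5 left.
Only 5 left; Library takes them to reach 5.
Total = 50×65 + 250×25 + 110×85 + 70×25 + 30×5 + 270×100 = 47750.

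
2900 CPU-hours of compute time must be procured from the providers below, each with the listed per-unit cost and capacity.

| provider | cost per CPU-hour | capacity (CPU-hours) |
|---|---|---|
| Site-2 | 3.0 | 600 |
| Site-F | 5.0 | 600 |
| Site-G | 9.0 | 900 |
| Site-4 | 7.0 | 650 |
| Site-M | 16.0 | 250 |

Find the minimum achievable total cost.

Use providers in increasing cost order.
Site-2 (3.0): use full 600 → 2300 CPU-hours to go.
Take 600 from Site-F at 5.0 → need 1700 more.
Take 650 from Site-4 at 7.0 → need 1050 more.
Take 900 from Site-G at 9.0 → need 150 more.
Site-M (16.0): take the remaining 150 → done.
Cost = 600×3.0 + 600×5.0 + 650×7.0 + 900×9.0 + 150×16.0 = 19850.

19850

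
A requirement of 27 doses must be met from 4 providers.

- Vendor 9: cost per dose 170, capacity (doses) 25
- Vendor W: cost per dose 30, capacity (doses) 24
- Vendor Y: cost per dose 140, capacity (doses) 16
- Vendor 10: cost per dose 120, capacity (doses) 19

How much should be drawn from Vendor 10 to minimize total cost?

3

Fill from the cheapest provider first.
Vendor W at 30: take all 24 doses — 3 still needed.
Take 3 from Vendor 10 at 120 to finish.
Vendor Y, Vendor 9: unused.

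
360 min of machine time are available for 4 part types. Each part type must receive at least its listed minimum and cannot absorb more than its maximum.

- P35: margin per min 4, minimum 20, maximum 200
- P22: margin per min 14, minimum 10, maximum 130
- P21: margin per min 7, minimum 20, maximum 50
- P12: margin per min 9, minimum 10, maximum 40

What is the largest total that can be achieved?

3090

Meeting every minimum uses 20+10+20+10 = 60 min, leaving 300.
Highest margin per min first: P22 14 > P12 9 > P21 7 > P35 4.
P22 takes 120 more to reach its cap of 130 → 180 left.
P12 takes 30 more to reach its cap of 40 → 150 left.
Give P21 30 more to hit its cap of 50 → 120 left.
P35 has room for 180 more but only 120 remain, so it gets 140.
Total = 4×140 + 14×130 + 7×50 + 9×40 = 3090.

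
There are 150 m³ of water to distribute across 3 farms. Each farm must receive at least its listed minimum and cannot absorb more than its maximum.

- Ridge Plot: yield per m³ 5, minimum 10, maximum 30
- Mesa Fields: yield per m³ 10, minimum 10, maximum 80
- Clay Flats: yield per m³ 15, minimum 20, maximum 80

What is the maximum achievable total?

1850

Meeting every minimum uses 10+10+20 = 40 m³, leaving 110.
Order the farms by yield per m³: Clay Flats 15 > Mesa Fields 10 > Ridge Plot 5.
Clay Flats takes 60 more to reach its cap of 80 — 50 left.
Mesa Fields: +50 (room for 70) → 60. Pool exhausted.
Total = 5×10 + 10×60 + 15×80 = 1850.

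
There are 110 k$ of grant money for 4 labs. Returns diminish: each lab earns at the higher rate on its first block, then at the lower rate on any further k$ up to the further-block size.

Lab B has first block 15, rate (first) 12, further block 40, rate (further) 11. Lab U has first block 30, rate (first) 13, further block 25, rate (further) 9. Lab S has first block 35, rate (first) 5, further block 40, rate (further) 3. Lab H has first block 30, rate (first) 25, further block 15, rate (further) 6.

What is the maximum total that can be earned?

1705

Treat each block as its own option and order by rate: Lab H/first 25 > Lab U/first 13 > Lab B/first 12 > Lab B/second 11 > Lab U/second 9 > Lab H/second 6 > Lab S/first 5 > Lab S/second 3.
Fill Lab H first block (30 at 25) — 80 left.
Lab U first at 13: fill all 30 — 50 left.
Lab B/first (12): +15 — 35 left.
Lab B second at 11: only 35 left, fill 35.
Total = 25×30 + 13×30 + 12×15 + 11×35 = 1705.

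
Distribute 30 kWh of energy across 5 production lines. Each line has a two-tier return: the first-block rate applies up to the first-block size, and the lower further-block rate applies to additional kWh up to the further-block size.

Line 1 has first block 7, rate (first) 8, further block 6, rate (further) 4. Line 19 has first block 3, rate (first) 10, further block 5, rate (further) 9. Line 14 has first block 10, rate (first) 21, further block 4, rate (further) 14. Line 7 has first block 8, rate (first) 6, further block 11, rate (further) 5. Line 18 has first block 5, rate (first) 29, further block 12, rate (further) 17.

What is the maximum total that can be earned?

601

Rank every tier by rate: Line 18/T1 29 > Line 14/T1 21 > Line 18/T2 17 > Line 14/T2 14 > Line 19/T1 10 > Line 19/T2 9 > Line 1/T1 8 > Line 7/T1 6 > Line 7/T2 5 > Line 1/T2 4.
Fill Line 18 T1 block (5 at 29) ; 25 left.
Line 14/T1 (21): +10 ; 15 left.
Fill Line 18 T2 block (12 at 17) ; 3 left.
Line 14 T2 at 14: only 3 left, fill 3.
Total = 29×5 + 21×10 + 17×12 + 14×3 = 601.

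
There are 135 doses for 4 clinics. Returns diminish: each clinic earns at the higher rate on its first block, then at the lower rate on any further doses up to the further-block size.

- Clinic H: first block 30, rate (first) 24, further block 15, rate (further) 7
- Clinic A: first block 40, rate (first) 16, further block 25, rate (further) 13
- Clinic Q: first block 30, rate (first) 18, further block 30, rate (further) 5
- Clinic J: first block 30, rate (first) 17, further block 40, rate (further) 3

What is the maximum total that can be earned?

Rank every tier by rate: Clinic H/T1 24 > Clinic Q/T1 18 > Clinic J/T1 17 > Clinic A/T1 16 > Clinic A/T2 13 > Clinic H/T2 7 > Clinic Q/T2 5 > Clinic J/T2 3.
Fill Clinic H T1 block (30 at 24) — 105 left.
Clinic Q/T1 (18): +30 — 75 left.
Fill Clinic J T1 block (30 at 17) — 45 left.
Fill Clinic A T1 block (40 at 16) — 5 left.
Clinic A/T2: +5 of 25 at 13; pool empty.
Total = 24×30 + 18×30 + 17×30 + 16×40 + 13×5 = 2475.

2475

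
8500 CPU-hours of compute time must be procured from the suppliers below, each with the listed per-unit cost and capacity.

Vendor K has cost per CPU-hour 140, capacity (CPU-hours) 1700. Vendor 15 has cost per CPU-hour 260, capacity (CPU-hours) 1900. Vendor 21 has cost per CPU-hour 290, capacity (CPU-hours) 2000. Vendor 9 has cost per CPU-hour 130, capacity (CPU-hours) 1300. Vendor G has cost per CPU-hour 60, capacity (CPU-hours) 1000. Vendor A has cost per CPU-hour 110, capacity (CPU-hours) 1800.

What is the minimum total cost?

Cheapest first:
Take 1000 from Vendor G at 60 → need 7500 more.
Vendor A (110): use full 1800 → 5700 CPU-hours to go.
Take 1300 from Vendor 9 at 130 → need 4400 more.
Take 1700 from Vendor K at 140 → need 2700 more.
Vendor 15 (260): use full 1900 → 800 CPU-hours to go.
Vendor 21 at 290: take 800 of its 2000 → requirement met.
Cost = 1000×60 + 1800×110 + 1300×130 + 1700×140 + 1900×260 + 800×290 = 1391000.

1391000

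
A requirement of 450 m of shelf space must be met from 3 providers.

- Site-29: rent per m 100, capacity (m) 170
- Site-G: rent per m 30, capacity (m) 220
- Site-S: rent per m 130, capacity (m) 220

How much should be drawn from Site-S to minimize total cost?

60

Fill from the cheapest provider first.
Take 220 from Site-G at 30 → need 230 more.
Site-29 (100): use full 170 → 60 m to go.
Take 60 from Site-S at 130 to finish.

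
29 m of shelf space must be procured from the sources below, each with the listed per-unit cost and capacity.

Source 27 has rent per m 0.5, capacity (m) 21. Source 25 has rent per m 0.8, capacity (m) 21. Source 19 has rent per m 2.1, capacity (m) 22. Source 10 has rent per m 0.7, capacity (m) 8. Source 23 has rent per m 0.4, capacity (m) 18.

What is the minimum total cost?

Use sources in increasing cost order.
Source 23 at 0.4: take all 18 m ; 11 still needed.
Source 27 at 0.5: take 11 of its 21 ; requirement met.
Source 10, Source 25, Source 19: unused.
Cost = 18×0.4 + 11×0.5 = 12.7.

12.7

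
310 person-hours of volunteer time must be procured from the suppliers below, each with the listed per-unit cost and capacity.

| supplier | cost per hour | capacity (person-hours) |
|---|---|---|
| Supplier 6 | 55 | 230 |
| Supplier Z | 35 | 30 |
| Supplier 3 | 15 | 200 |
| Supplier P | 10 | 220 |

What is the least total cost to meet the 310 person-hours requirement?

3550

Fill from the cheapest supplier first.
Take 220 from Supplier P at 10 ; need 90 more.
Supplier 3 (15): take the remaining 90 ; done.
Supplier Z, Supplier 6: unused.
Cost = 220×10 + 90×15 = 3550.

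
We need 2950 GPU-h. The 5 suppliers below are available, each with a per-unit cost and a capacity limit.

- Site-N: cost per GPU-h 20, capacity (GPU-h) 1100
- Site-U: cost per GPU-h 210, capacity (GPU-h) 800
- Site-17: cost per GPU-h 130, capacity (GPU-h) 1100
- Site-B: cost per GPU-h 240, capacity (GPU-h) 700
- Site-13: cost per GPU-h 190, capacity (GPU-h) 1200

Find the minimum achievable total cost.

Fill from the cheapest supplier first.
Site-N (20): use full 1100 → 1850 GPU-h to go.
Take 1100 from Site-17 at 130 → need 750 more.
Site-13 (190): take the remaining 750 → done.
Site-U, Site-B: unused.
Cost = 1100×20 + 1100×130 + 750×190 = 307500.

307500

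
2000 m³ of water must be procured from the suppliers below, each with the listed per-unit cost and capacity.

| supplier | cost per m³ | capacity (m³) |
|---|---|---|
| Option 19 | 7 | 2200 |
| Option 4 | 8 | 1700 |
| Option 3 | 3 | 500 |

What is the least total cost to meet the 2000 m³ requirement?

12000

Use suppliers in increasing cost order.
Option 3 at 3: take all 500 m³ — 1500 still needed.
Option 19 at 7: take 1500 of its 2200 — requirement met.
Option 4: unused.
Cost = 500×3 + 1500×7 = 12000.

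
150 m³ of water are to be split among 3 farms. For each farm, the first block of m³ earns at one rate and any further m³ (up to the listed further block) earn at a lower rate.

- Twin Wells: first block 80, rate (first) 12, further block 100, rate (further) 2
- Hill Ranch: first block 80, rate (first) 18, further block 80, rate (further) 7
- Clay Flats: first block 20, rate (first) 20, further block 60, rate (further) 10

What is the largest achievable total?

Treat each block as its own option and order by rate: Clay Flats/T1 20 > Hill Ranch/T1 18 > Twin Wells/T1 12 > Clay Flats/T2 10 > Hill Ranch/T2 7 > Twin Wells/T2 2.
Clay Flats/T1 (20): +20 → 130 left.
Fill Hill Ranch T1 block (80 at 18) → 50 left.
50 remain; put them into Twin Wells T1 at 12.
Total = 20×20 + 18×80 + 12×50 = 2440.

2440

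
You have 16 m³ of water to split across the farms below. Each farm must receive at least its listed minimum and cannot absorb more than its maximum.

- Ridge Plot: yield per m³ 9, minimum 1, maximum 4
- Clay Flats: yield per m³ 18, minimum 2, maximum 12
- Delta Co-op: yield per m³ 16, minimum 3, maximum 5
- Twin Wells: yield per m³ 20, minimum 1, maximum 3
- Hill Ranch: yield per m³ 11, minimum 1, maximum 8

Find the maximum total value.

Meeting every minimum uses 1+2+3+1+1 = 8 m³, leaving 8.
Rank by yield per m³: Twin Wells 20 > Clay Flats 18 > Delta Co-op 16 > Hill Ranch 11 > Ridge Plot 9.
Twin Wells takes 2 more to reach its cap of 3 ; 6 left.
Only 6 left; Clay Flats takes them to reach 8.
Total = 9×1 + 18×8 + 16×3 + 20×3 + 11×1 = 272.

272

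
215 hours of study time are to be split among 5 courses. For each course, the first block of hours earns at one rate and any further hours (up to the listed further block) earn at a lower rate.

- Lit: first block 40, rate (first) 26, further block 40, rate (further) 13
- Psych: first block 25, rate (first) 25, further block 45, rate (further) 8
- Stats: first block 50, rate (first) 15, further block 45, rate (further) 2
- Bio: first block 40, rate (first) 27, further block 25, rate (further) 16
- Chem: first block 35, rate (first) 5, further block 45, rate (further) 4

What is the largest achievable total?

Rank every tier by rate: Bio/tier1 27 > Lit/tier1 26 > Psych/tier1 25 > Bio/tier2 16 > Stats/tier1 15 > Lit/tier2 13 > Psych/tier2 8 > Chem/tier1 5 > Chem/tier2 4 > Stats/tier2 2.
Bio/tier1 (27): +40 → 175 left.
Lit tier1 at 26: fill all 40 → 135 left.
Psych/tier1 (25): +25 → 110 left.
Fill Bio tier2 block (25 at 16) → 85 left.
Stats tier1 at 15: fill all 50 → 35 left.
35 remain; put them into Lit tier2 at 13.
Total = 27×40 + 26×40 + 25×25 + 16×25 + 15×50 + 13×35 = 4350.

4350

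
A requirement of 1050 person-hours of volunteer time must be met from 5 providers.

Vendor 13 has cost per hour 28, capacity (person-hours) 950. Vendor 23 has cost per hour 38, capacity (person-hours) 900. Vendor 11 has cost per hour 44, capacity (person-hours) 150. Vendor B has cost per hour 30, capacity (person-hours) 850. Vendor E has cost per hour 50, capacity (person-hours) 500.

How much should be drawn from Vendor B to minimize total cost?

Fill from the cheapest provider first.
Vendor 13 (28): use full 950 → 100 person-hours to go.
Take 100 from Vendor B at 30 to finish.
Vendor 23, Vendor 11, Vendor E: unused.

100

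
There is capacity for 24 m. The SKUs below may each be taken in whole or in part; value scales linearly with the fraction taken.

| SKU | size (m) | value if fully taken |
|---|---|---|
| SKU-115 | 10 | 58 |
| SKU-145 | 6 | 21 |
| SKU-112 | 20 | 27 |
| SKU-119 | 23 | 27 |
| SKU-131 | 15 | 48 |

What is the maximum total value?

104.6

Sort by value density: SKU-115 58/10≈5.8, SKU-145 21/6≈3.5, SKU-131 48/15≈3.2, SKU-112 27/20≈1.35, SKU-119 27/23≈1.17.
Take all of SKU-115 (10 m, value 58) → 14 m left.
SKU-145: take in full, 6 m for value 21 → 8 left.
Only 8 m remain; take 8/15 of SKU-131 for value 48×8/15 = 25.6.
Total value = 104.6.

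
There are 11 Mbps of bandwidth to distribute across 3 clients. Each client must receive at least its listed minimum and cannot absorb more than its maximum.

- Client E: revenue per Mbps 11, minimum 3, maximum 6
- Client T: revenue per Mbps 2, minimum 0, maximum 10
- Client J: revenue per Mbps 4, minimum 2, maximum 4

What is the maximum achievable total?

Meeting every minimum uses 3+0+2 = 5 Mbps, leaving 6.
Highest revenue per Mbps first: Client E 11 > Client J 4 > Client T 2.
Client E takes 3 more to reach its cap of 6 → 3 left.
Give Client J 2 more to hit its cap of 4 → 1 left.
Client T has room for 10 more but only 1 remain, so it gets 1.
Total = 11×6 + 2×1 + 4×4 = 84.

84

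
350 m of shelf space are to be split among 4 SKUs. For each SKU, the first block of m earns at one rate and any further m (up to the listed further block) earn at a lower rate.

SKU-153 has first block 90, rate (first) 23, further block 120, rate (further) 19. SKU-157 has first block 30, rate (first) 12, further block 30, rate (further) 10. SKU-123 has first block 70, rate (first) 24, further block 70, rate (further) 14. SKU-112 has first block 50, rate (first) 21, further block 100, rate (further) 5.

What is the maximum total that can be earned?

7360

Order all 8 blocks by rate: SKU-123/tier1 24 > SKU-153/tier1 23 > SKU-112/tier1 21 > SKU-153/tier2 19 > SKU-123/tier2 14 > SKU-157/tier1 12 > SKU-157/tier2 10 > SKU-112/tier2 5.
Fill SKU-123 tier1 block (70 at 24) — 280 left.
Fill SKU-153 tier1 block (90 at 23) — 190 left.
SKU-112 tier1 at 21: fill all 50 — 140 left.
SKU-153 tier2 at 19: fill all 120 — 20 left.
SKU-123 tier2 at 14: only 20 left, fill 20.
Total = 24×70 + 23×90 + 21×50 + 19×120 + 14×20 = 7360.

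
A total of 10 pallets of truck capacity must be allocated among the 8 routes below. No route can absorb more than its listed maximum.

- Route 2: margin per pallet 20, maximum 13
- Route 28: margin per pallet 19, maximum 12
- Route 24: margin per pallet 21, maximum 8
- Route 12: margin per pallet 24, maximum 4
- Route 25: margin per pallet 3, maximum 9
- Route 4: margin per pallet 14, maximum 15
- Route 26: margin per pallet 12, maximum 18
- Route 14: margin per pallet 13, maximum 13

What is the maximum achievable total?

222

Rank by margin per pallet: Route 12 24 > Route 24 21 > Route 2 20 > Route 28 19 > Route 4 14 > Route 14 13 > Route 26 12 > Route 25 3.
Route 12: +4 to 4 (cap) → 6 left.
Only 6 left; Route 24 takes them to reach 6.
Total = 21×6 + 24×4 = 222.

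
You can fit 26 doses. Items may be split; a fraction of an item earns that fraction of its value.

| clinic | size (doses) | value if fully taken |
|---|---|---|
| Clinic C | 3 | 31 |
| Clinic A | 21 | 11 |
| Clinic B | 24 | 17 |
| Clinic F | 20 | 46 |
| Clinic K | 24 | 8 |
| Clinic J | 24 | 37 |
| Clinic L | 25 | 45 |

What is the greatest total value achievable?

82.4

Sort by value density: Clinic C 31/3≈10.3, Clinic F 46/20≈2.3, Clinic L 45/25≈1.8, Clinic J 37/24≈1.54, Clinic B 17/24≈0.708, Clinic A 11/21≈0.524, Clinic K 8/24≈0.333.
Take all of Clinic C (3 doses, value 31) ; 23 doses left.
Clinic F: take in full, 20 doses for value 46 ; 3 left.
3 doses left: a 3/25 share of Clinic L gives 45×3/25 = 5.4.
Total value = 82.4.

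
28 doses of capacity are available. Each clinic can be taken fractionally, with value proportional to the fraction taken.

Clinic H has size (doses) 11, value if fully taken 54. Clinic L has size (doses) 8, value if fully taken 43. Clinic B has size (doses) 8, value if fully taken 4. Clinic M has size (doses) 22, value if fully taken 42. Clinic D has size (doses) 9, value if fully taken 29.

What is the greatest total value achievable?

126

Rank by value-to-size ratio: Clinic L 43/8≈5.38, Clinic H 54/11≈4.91, Clinic D 29/9≈3.22, Clinic M 42/22≈1.91, Clinic B 4/8≈0.5.
Take all of Clinic L (8 doses, value 43) — 20 doses left.
Clinic H: take in full, 11 doses for value 54 — 9 left.
All 9 doses of Clinic D fit (value 29) — 0 remain.
Total value = 126.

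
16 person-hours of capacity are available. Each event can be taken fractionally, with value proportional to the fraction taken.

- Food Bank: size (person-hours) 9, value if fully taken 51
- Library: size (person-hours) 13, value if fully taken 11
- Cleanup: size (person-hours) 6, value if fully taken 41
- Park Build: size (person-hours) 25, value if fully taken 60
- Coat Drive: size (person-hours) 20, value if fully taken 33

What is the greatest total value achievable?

Sort by value density: Cleanup 41/6≈6.83, Food Bank 51/9≈5.67, Park Build 60/25≈2.4, Coat Drive 33/20≈1.65, Library 11/13≈0.846.
All 6 person-hours of Cleanup fit (value 41) ; 10 remain.
Take all of Food Bank (9 person-hours, value 51) ; 1 person-hours left.
1 person-hours left: a 1/25 share of Park Build gives 60×1/25 = 2.4.
Total value = 94.4.

94.4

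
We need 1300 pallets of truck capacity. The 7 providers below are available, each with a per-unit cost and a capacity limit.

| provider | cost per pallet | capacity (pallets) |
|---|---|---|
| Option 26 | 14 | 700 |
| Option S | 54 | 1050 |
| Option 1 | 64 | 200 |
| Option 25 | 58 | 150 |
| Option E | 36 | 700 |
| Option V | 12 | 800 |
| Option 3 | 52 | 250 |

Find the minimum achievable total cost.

16600

Fill from the cheapest provider first.
Take 800 from Option V at 12 — need 500 more.
Option 26 (14): take the remaining 500 — done.
Option E, Option 3, Option S, Option 25, Option 1: unused.
Cost = 800×12 + 500×14 = 16600.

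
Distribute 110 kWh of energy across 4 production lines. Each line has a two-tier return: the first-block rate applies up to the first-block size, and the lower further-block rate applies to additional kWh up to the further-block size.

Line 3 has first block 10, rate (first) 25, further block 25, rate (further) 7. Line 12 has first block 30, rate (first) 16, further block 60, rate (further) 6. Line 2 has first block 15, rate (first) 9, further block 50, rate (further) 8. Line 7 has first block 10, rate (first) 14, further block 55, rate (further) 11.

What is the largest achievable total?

1520

Treat each block as its own option and order by rate: Line 3/T1 25 > Line 12/T1 16 > Line 7/T1 14 > Line 7/T2 11 > Line 2/T1 9 > Line 2/T2 8 > Line 3/T2 7 > Line 12/T2 6.
Fill Line 3 T1 block (10 at 25) — 100 left.
Fill Line 12 T1 block (30 at 16) — 70 left.
Line 7/T1 (14): +10 — 60 left.
Line 7/T2 (11): +55 — 5 left.
Line 2 T1 at 9: only 5 left, fill 5.
Total = 25×10 + 16×30 + 14×10 + 11×55 + 9×5 = 1520.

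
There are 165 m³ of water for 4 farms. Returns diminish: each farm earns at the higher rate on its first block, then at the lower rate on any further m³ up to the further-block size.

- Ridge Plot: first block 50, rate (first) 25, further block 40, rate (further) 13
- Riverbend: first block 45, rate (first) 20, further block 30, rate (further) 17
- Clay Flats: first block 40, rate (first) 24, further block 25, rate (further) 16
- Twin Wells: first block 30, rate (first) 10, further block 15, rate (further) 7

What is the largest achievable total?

3620

Rank every tier by rate: Ridge Plot/T1 25 > Clay Flats/T1 24 > Riverbend/T1 20 > Riverbend/T2 17 > Clay Flats/T2 16 > Ridge Plot/T2 13 > Twin Wells/T1 10 > Twin Wells/T2 7.
Ridge Plot T1 at 25: fill all 50 ; 115 left.
Clay Flats/T1 (24): +40 ; 75 left.
Riverbend T1 at 20: fill all 45 ; 30 left.
Riverbend T2 at 17: fill all 30 ; 0 left.
Total = 25×50 + 24×40 + 20×45 + 17×30 = 3620.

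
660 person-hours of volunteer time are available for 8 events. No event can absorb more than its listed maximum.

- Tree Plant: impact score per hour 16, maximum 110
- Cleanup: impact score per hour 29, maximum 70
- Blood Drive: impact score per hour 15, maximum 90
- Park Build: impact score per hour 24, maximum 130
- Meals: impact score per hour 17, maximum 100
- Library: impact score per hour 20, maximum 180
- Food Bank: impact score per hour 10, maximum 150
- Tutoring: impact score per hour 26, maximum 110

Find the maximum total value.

Highest impact score per hour first: Cleanup 29 > Tutoring 26 > Park Build 24 > Library 20 > Meals 17 > Tree Plant 16 > Blood Drive 15 > Food Bank 10.
Cleanup takes 70 to reach its cap of 70 ; 590 left.
Tutoring: +110 to 110 (cap) ; 480 left.
Park Build: +130 to 130 (cap) ; 350 left.
Give Library 180 to hit its cap of 180 ; 170 left.
Meals: +100 to 100 (cap) ; 70 left.
Only 70 left; Tree Plant takes them to reach 70.
Total = 16×70 + 29×70 + 24×130 + 17×100 + 20×180 + 26×110 = 14430.

14430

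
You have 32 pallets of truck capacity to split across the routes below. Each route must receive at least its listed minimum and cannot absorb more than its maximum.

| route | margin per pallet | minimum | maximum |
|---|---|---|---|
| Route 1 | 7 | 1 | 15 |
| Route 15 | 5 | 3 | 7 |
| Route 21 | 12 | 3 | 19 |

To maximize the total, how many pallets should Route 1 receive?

Meeting every minimum uses 1+3+3 = 7 pallets, leaving 25.
Rank by margin per pallet: Route 21 12 > Route 1 7 > Route 15 5.
Give Route 21 16 more to hit its cap of 19 ; 9 left.
Only 9 left; Route 1 takes them to reach 10.

10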